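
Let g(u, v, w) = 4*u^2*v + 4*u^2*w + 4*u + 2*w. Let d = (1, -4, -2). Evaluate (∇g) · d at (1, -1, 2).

∂g/∂u = 8*u*v + 8*u*w + 4
∂g/∂v = 4*u^2
∂g/∂w = 4*u^2 + 2
∇g at (1, -1, 2) = (12, 4, 6)
∇g · d = (12)(1) + (4)(-4) + (6)(-2) = -16

-16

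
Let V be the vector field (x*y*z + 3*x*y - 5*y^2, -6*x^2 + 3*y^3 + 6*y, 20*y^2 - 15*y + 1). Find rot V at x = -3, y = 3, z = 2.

(105, -9, 81)

(∇×V)₁ = ∂V₃/∂y − ∂V₂/∂z = 40*y - 15
(∇×V)₂ = ∂V₁/∂z − ∂V₃/∂x = x*y
(∇×V)₃ = ∂V₂/∂x − ∂V₁/∂y = -x*z - 15*x + 10*y
∇×V = (40*y - 15, x*y, -x*z - 15*x + 10*y)
At (-3, 3, 2): (105, -9, 81).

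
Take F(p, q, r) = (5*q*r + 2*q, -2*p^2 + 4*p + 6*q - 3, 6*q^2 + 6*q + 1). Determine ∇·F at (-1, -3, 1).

6

∂F₁/∂p = 0
∂F₂/∂q = 6
∂F₃/∂r = 0
∇·F = 6
At (-1, -3, 1): 6.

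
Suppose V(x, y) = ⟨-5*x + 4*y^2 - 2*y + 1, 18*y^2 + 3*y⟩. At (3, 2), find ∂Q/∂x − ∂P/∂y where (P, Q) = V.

∂V₂/∂x = 0
∂V₁/∂y = 8*y - 2
Scalar curl = -8*y + 2
At (3, 2): -14.

-14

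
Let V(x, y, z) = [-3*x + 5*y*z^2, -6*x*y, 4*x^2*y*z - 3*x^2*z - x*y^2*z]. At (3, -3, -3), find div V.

-183

∂V₁/∂x = -3
∂V₂/∂y = -6*x
∂V₃/∂z = 4*x^2*y - 3*x^2 - x*y^2
∇·V = 4*x^2*y - 3*x^2 - x*y^2 - 6*x - 3
At (3, -3, -3): -183.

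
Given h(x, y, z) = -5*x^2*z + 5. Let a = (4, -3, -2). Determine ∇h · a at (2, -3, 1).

∂h/∂x = -10*x*z
∂h/∂y = 0
∂h/∂z = -5*x^2
∇h at (2, -3, 1) = (-20, 0, -20)
∇h · a = (-20)(4) + (0)(-3) + (-20)(-2) = -40

-40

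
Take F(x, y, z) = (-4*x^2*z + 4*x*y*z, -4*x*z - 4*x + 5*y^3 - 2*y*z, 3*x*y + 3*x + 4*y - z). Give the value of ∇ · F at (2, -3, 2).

74

∂F₁/∂x = -8*x*z + 4*y*z
∂F₂/∂y = 15*y^2 - 2*z
∂F₃/∂z = -1
∇·F = -8*x*z + 15*y^2 + 4*y*z - 2*z - 1
At (2, -3, 2): 74.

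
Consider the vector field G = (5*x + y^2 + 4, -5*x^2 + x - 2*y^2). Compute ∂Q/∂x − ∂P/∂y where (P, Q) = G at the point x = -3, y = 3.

∂G₂/∂x = -10*x + 1
∂G₁/∂y = 2*y
Scalar curl = -10*x - 2*y + 1
At (-3, 3): 25.

25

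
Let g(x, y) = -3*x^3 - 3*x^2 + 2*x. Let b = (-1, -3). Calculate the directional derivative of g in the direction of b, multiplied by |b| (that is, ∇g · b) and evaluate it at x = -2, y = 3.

∂g/∂x = -9*x^2 - 6*x + 2
∂g/∂y = 0
∇g at (-2, 3) = (-22, 0)
∇g · b = (-22)(-1) + (0)(-3) = 22

22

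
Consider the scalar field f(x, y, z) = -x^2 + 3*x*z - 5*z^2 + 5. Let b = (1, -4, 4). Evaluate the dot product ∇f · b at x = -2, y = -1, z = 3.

-131

∂f/∂x = -2*x + 3*z
∂f/∂y = 0
∂f/∂z = 3*x - 10*z
∇f at (-2, -1, 3) = (13, 0, -36)
∇f · b = (13)(1) + (0)(-4) + (-36)(4) = -131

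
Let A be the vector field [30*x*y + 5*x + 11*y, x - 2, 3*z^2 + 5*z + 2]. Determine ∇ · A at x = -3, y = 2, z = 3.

∂A₁/∂x = 30*y + 5
∂A₂/∂y = 0
∂A₃/∂z = 6*z + 5
∇·A = 30*y + 6*z + 10
At (-3, 2, 3): 88.

88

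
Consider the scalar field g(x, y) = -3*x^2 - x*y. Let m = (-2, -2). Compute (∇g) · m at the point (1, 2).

18

∂g/∂x = -6*x - y
∂g/∂y = -x
∇g at (1, 2) = (-8, -1)
∇g · m = (-8)(-2) + (-1)(-2) = 18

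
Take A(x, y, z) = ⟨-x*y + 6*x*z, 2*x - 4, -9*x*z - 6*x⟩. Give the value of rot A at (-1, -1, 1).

(0, 9, 1)

(∇×A)₁ = ∂A₃/∂y − ∂A₂/∂z = 0
(∇×A)₂ = ∂A₁/∂z − ∂A₃/∂x = 6*x + 9*z + 6
(∇×A)₃ = ∂A₂/∂x − ∂A₁/∂y = x + 2
∇×A = (0, 6*x + 9*z + 6, x + 2)
At (-1, -1, 1): (0, 9, 1).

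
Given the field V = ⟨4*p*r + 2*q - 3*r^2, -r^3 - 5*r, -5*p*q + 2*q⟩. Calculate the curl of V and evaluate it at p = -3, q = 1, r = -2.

(∇×V)₁ = ∂V₃/∂q − ∂V₂/∂r = -5*p + 3*r^2 + 7
(∇×V)₂ = ∂V₁/∂r − ∂V₃/∂p = 4*p + 5*q - 6*r
(∇×V)₃ = ∂V₂/∂p − ∂V₁/∂q = -2
∇×V = (-5*p + 3*r^2 + 7, 4*p + 5*q - 6*r, -2)
At (-3, 1, -2): (34, 5, -2).

(34, 5, -2)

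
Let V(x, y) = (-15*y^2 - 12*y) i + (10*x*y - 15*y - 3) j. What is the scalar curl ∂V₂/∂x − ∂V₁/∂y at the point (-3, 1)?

∂V₂/∂x = 10*y
∂V₁/∂y = -30*y - 12
Scalar curl = 40*y + 12
At (-3, 1): 52.

52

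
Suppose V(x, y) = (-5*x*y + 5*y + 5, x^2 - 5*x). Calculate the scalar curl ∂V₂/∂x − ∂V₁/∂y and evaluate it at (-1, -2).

-17

∂V₂/∂x = 2*x - 5
∂V₁/∂y = -5*x + 5
Scalar curl = 7*x - 10
At (-1, -2): -17.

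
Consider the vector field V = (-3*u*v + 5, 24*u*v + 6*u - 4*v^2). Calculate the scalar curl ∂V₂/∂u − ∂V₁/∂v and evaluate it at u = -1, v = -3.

-69

∂V₂/∂u = 24*v + 6
∂V₁/∂v = -3*u
Scalar curl = 3*u + 24*v + 6
At (-1, -3): -69.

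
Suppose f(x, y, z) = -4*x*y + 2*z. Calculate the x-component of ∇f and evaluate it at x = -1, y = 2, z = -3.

(∇f)_1 = ∂f/∂x = -4*y
At (-1, 2, -3): -8.

-8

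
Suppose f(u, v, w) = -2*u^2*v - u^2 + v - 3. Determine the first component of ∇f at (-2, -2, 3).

(∇f)_1 = ∂f/∂u = -4*u*v - 2*u
At (-2, -2, 3): -12.

-12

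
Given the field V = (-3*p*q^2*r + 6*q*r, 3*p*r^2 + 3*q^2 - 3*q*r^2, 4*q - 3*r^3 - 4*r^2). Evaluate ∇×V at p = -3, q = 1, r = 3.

(76, 15, -45)

(∇×V)₁ = ∂V₃/∂q − ∂V₂/∂r = -6*p*r + 6*q*r + 4
(∇×V)₂ = ∂V₁/∂r − ∂V₃/∂p = -3*p*q^2 + 6*q
(∇×V)₃ = ∂V₂/∂p − ∂V₁/∂q = 6*p*q*r + 3*r^2 - 6*r
∇×V = (-6*p*r + 6*q*r + 4, -3*p*q^2 + 6*q, 6*p*q*r + 3*r^2 - 6*r)
At (-3, 1, 3): (76, 15, -45).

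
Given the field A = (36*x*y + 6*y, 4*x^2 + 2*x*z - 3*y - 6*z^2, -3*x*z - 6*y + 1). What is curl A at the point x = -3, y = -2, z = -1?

(∇×A)₁ = ∂A₃/∂y − ∂A₂/∂z = -2*x + 12*z - 6
(∇×A)₂ = ∂A₁/∂z − ∂A₃/∂x = 3*z
(∇×A)₃ = ∂A₂/∂x − ∂A₁/∂y = -28*x + 2*z - 6
∇×A = (-2*x + 12*z - 6, 3*z, -28*x + 2*z - 6)
At (-3, -2, -1): (-12, -3, 76).

(-12, -3, 76)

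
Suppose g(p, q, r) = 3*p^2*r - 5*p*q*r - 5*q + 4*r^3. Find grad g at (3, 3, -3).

(-9, 40, 90)

∂g/∂p = 6*p*r - 5*q*r
∂g/∂q = -5*p*r - 5
∂g/∂r = 3*p^2 - 5*p*q + 12*r^2
∇g = (6*p*r - 5*q*r, -5*p*r - 5, 3*p^2 - 5*p*q + 12*r^2)
At (3, 3, -3): (-9, 40, 90).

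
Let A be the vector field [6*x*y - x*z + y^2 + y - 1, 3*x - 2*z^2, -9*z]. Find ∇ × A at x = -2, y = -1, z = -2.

(∇×A)₁ = ∂A₃/∂y − ∂A₂/∂z = 4*z
(∇×A)₂ = ∂A₁/∂z − ∂A₃/∂x = -x
(∇×A)₃ = ∂A₂/∂x − ∂A₁/∂y = -6*x - 2*y + 2
∇×A = (4*z, -x, -6*x - 2*y + 2)
At (-2, -1, -2): (-8, 2, 16).

(-8, 2, 16)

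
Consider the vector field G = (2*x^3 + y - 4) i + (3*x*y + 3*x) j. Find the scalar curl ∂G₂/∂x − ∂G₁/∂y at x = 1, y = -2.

∂G₂/∂x = 3*y + 3
∂G₁/∂y = 1
Scalar curl = 3*y + 2
At (1, -2): -4.

-4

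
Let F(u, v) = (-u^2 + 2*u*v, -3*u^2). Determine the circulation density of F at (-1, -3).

8

∂F₂/∂u = -6*u
∂F₁/∂v = 2*u
Scalar curl = -8*u
At (-1, -3): 8.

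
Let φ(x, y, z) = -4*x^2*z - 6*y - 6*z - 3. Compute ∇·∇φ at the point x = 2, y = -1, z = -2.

16

∂²φ/∂x² = -8*z
∂²φ/∂y² = 0
∂²φ/∂z² = 0
∇²φ = -8*z
At (2, -1, -2): 16.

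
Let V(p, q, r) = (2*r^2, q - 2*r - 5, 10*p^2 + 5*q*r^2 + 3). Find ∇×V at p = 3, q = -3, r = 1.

(∇×V)₁ = ∂V₃/∂q − ∂V₂/∂r = 5*r^2 + 2
(∇×V)₂ = ∂V₁/∂r − ∂V₃/∂p = -20*p + 4*r
(∇×V)₃ = ∂V₂/∂p − ∂V₁/∂q = 0
∇×V = (5*r^2 + 2, -20*p + 4*r, 0)
At (3, -3, 1): (7, -56, 0).

(7, -56, 0)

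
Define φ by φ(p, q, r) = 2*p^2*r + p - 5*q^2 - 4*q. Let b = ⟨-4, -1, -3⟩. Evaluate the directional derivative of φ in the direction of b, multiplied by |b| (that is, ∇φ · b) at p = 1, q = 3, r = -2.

56

∂φ/∂p = 4*p*r + 1
∂φ/∂q = -10*q - 4
∂φ/∂r = 2*p^2
∇φ at (1, 3, -2) = (-7, -34, 2)
∇φ · b = (-7)(-4) + (-34)(-1) + (2)(-3) = 56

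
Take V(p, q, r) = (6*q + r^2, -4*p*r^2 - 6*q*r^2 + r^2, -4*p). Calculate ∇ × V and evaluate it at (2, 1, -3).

(-78, -2, -42)

(∇×V)₁ = ∂V₃/∂q − ∂V₂/∂r = 8*p*r + 12*q*r - 2*r
(∇×V)₂ = ∂V₁/∂r − ∂V₃/∂p = 2*r + 4
(∇×V)₃ = ∂V₂/∂p − ∂V₁/∂q = -4*r^2 - 6
∇×V = (8*p*r + 12*q*r - 2*r, 2*r + 4, -4*r^2 - 6)
At (2, 1, -3): (-78, -2, -42).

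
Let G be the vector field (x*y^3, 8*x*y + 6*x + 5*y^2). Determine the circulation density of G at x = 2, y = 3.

∂G₂/∂x = 8*y + 6
∂G₁/∂y = 3*x*y^2
Scalar curl = -3*x*y^2 + 8*y + 6
At (2, 3): -24.

-24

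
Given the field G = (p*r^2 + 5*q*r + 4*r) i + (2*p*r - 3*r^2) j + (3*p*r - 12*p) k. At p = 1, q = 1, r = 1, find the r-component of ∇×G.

(∇×G)_3 = ∂G₂/∂p − ∂G₁/∂q
= 2*r − (5*r)
= -3*r
At (1, 1, 1): -3.

-3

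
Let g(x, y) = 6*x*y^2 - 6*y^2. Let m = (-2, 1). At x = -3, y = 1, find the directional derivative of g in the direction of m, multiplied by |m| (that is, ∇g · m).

-60

∂g/∂x = 6*y^2
∂g/∂y = 12*x*y - 12*y
∇g at (-3, 1) = (6, -48)
∇g · m = (6)(-2) + (-48)(1) = -60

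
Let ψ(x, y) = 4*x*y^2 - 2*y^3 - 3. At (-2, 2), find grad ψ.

∂ψ/∂x = 4*y^2
∂ψ/∂y = 8*x*y - 6*y^2
∇ψ = (4*y^2, 8*x*y - 6*y^2)
At (-2, 2): (16, -56).

(16, -56)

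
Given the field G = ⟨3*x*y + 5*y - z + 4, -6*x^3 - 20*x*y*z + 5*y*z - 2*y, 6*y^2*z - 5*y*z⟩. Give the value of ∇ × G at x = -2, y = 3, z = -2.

(∇×G)₁ = ∂G₃/∂y − ∂G₂/∂z = 20*x*y + 12*y*z - 5*y - 5*z
(∇×G)₂ = ∂G₁/∂z − ∂G₃/∂x = -1
(∇×G)₃ = ∂G₂/∂x − ∂G₁/∂y = -18*x^2 - 3*x - 20*y*z - 5
∇×G = (20*x*y + 12*y*z - 5*y - 5*z, -1, -18*x^2 - 3*x - 20*y*z - 5)
At (-2, 3, -2): (-197, -1, 49).

(-197, -1, 49)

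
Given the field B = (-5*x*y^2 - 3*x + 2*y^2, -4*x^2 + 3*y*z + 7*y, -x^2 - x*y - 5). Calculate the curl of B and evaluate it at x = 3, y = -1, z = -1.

(∇×B)₁ = ∂B₃/∂y − ∂B₂/∂z = -x - 3*y
(∇×B)₂ = ∂B₁/∂z − ∂B₃/∂x = 2*x + y
(∇×B)₃ = ∂B₂/∂x − ∂B₁/∂y = 10*x*y - 8*x - 4*y
∇×B = (-x - 3*y, 2*x + y, 10*x*y - 8*x - 4*y)
At (3, -1, -1): (0, 5, -50).

(0, 5, -50)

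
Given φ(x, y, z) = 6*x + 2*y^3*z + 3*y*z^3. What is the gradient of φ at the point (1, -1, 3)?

(6, 99, -83)

∂φ/∂x = 6
∂φ/∂y = 6*y^2*z + 3*z^3
∂φ/∂z = 2*y^3 + 9*y*z^2
∇φ = (6, 6*y^2*z + 3*z^3, 2*y^3 + 9*y*z^2)
At (1, -1, 3): (6, 99, -83).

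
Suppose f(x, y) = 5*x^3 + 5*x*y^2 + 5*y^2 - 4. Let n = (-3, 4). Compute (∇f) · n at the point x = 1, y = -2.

∂f/∂x = 15*x^2 + 5*y^2
∂f/∂y = 10*x*y + 10*y
∇f at (1, -2) = (35, -40)
∇f · n = (35)(-3) + (-40)(4) = -265

-265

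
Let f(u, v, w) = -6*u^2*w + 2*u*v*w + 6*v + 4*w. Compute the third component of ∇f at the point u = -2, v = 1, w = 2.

-24

(∇f)_3 = ∂f/∂w = -6*u^2 + 2*u*v + 4
At (-2, 1, 2): -24.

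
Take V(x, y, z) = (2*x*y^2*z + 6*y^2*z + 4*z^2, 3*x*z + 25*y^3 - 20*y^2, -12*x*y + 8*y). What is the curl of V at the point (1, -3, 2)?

(∇×V)₁ = ∂V₃/∂y − ∂V₂/∂z = -15*x + 8
(∇×V)₂ = ∂V₁/∂z − ∂V₃/∂x = 2*x*y^2 + 6*y^2 + 12*y + 8*z
(∇×V)₃ = ∂V₂/∂x − ∂V₁/∂y = -4*x*y*z - 12*y*z + 3*z
∇×V = (-15*x + 8, 2*x*y^2 + 6*y^2 + 12*y + 8*z, -4*x*y*z - 12*y*z + 3*z)
At (1, -3, 2): (-7, 52, 102).

(-7, 52, 102)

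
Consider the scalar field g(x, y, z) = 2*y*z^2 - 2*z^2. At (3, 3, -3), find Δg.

∂²g/∂x² = 0
∂²g/∂y² = 0
∂²g/∂z² = 4*(y - 1)
∇²g = 4*y - 4
At (3, 3, -3): 8.

8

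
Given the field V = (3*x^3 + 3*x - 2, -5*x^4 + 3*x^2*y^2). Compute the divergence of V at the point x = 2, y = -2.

-9

∂V₁/∂x = 9*x^2 + 3
∂V₂/∂y = 6*x^2*y
∇·V = 6*x^2*y + 9*x^2 + 3
At (2, -2): -9.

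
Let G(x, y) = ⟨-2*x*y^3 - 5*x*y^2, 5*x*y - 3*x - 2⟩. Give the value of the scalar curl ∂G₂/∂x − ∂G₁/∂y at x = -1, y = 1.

∂G₂/∂x = 5*y - 3
∂G₁/∂y = -6*x*y^2 - 10*x*y
Scalar curl = 6*x*y^2 + 10*x*y + 5*y - 3
At (-1, 1): -14.

-14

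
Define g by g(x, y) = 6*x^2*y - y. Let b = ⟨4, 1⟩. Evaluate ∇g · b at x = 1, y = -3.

∂g/∂x = 12*x*y
∂g/∂y = 6*x^2 - 1
∇g at (1, -3) = (-36, 5)
∇g · b = (-36)(4) + (5)(1) = -139

-139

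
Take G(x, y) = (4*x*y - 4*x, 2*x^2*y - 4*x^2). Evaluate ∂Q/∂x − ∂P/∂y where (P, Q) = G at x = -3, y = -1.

∂G₂/∂x = 4*x*y - 8*x
∂G₁/∂y = 4*x
Scalar curl = 4*x*y - 12*x
At (-3, -1): 48.

48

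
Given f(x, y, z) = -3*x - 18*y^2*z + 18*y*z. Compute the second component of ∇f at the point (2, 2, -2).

108

(∇f)_2 = ∂f/∂y = -36*y*z + 18*z
At (2, 2, -2): 108.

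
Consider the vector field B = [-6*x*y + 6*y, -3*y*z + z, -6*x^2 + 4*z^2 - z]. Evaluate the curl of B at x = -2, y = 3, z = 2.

(8, -24, -18)

(∇×B)₁ = ∂B₃/∂y − ∂B₂/∂z = 3*y - 1
(∇×B)₂ = ∂B₁/∂z − ∂B₃/∂x = 12*x
(∇×B)₃ = ∂B₂/∂x − ∂B₁/∂y = 6*x - 6
∇×B = (3*y - 1, 12*x, 6*x - 6)
At (-2, 3, 2): (8, -24, -18).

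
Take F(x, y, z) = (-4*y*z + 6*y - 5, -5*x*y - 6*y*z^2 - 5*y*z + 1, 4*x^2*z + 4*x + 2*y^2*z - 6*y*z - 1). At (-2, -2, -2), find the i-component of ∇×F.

(∇×F)_1 = ∂F₃/∂y − ∂F₂/∂z
= 4*y*z - 6*z − (-12*y*z - 5*y)
= 16*y*z + 5*y - 6*z
At (-2, -2, -2): 66.

66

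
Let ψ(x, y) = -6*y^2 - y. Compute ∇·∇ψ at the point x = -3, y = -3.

∂²ψ/∂x² = 0
∂²ψ/∂y² = -12
∇²ψ = -12
At (-3, -3): -12.

-12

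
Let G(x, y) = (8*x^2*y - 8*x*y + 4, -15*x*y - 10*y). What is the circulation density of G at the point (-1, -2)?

∂G₂/∂x = -15*y
∂G₁/∂y = 8*x^2 - 8*x
Scalar curl = -8*x^2 + 8*x - 15*y
At (-1, -2): 14.

14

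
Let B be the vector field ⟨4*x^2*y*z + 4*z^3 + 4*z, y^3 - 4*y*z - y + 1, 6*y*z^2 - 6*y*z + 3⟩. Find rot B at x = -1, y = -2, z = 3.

(28, 104, -12)

(∇×B)₁ = ∂B₃/∂y − ∂B₂/∂z = 4*y + 6*z^2 - 6*z
(∇×B)₂ = ∂B₁/∂z − ∂B₃/∂x = 4*x^2*y + 12*z^2 + 4
(∇×B)₃ = ∂B₂/∂x − ∂B₁/∂y = -4*x^2*z
∇×B = (4*y + 6*z^2 - 6*z, 4*x^2*y + 12*z^2 + 4, -4*x^2*z)
At (-1, -2, 3): (28, 104, -12).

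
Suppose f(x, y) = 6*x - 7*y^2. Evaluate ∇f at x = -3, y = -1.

∂f/∂x = 6
∂f/∂y = -14*y
∇f = (6, -14*y)
At (-3, -1): (6, 14).

(6, 14)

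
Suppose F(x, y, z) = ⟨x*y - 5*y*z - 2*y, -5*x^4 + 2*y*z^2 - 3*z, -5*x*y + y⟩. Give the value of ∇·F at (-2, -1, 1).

1

∂F₁/∂x = y
∂F₂/∂y = 2*z^2
∂F₃/∂z = 0
∇·F = y + 2*z^2
At (-2, -1, 1): 1.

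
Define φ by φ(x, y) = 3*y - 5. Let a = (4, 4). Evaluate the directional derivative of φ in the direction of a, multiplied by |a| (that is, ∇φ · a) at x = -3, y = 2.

∂φ/∂x = 0
∂φ/∂y = 3
∇φ at (-3, 2) = (0, 3)
∇φ · a = (0)(4) + (3)(4) = 12

12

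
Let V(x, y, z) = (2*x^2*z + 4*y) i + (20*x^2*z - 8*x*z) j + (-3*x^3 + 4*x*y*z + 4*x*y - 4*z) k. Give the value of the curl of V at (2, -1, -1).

(-64, 44, -76)

(∇×V)₁ = ∂V₃/∂y − ∂V₂/∂z = -20*x^2 + 4*x*z + 12*x
(∇×V)₂ = ∂V₁/∂z − ∂V₃/∂x = 11*x^2 - 4*y*z - 4*y
(∇×V)₃ = ∂V₂/∂x − ∂V₁/∂y = 40*x*z - 8*z - 4
∇×V = (-20*x^2 + 4*x*z + 12*x, 11*x^2 - 4*y*z - 4*y, 40*x*z - 8*z - 4)
At (2, -1, -1): (-64, 44, -76).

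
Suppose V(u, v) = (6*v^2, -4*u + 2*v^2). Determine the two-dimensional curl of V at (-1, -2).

∂V₂/∂u = -4
∂V₁/∂v = 12*v
Scalar curl = -12*v - 4
At (-1, -2): 20.

20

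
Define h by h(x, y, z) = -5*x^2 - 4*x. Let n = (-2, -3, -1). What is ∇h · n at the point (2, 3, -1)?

∂h/∂x = -10*x - 4
∂h/∂y = 0
∂h/∂z = 0
∇h at (2, 3, -1) = (-24, 0, 0)
∇h · n = (-24)(-2) + (0)(-3) + (0)(-1) = 48

48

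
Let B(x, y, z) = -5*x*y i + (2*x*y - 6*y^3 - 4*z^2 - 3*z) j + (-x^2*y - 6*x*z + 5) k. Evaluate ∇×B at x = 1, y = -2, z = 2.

(18, 8, 1)

(∇×B)₁ = ∂B₃/∂y − ∂B₂/∂z = -x^2 + 8*z + 3
(∇×B)₂ = ∂B₁/∂z − ∂B₃/∂x = 2*x*y + 6*z
(∇×B)₃ = ∂B₂/∂x − ∂B₁/∂y = 5*x + 2*y
∇×B = (-x^2 + 8*z + 3, 2*x*y + 6*z, 5*x + 2*y)
At (1, -2, 2): (18, 8, 1).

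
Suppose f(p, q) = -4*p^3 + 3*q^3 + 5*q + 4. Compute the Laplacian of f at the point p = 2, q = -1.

-66

∂²f/∂p² = -24*p
∂²f/∂q² = 18*q
∇²f = -24*p + 18*q
At (2, -1): -66.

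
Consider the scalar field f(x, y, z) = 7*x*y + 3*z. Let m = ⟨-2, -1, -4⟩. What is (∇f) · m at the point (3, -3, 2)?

9

∂f/∂x = 7*y
∂f/∂y = 7*x
∂f/∂z = 3
∇f at (3, -3, 2) = (-21, 21, 3)
∇f · m = (-21)(-2) + (21)(-1) + (3)(-4) = 9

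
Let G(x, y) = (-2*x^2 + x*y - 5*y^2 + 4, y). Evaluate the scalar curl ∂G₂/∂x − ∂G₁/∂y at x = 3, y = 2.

∂G₂/∂x = 0
∂G₁/∂y = x - 10*y
Scalar curl = -x + 10*y
At (3, 2): 17.

17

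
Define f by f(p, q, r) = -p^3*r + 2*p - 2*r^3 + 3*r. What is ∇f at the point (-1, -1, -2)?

(8, 0, -20)

∂f/∂p = -3*p^2*r + 2
∂f/∂q = 0
∂f/∂r = -p^3 - 6*r^2 + 3
∇f = (-3*p^2*r + 2, 0, -p^3 - 6*r^2 + 3)
At (-1, -1, -2): (8, 0, -20).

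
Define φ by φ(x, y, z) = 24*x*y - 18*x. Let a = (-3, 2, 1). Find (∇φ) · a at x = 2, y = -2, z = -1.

∂φ/∂x = 24*y - 18
∂φ/∂y = 24*x
∂φ/∂z = 0
∇φ at (2, -2, -1) = (-66, 48, 0)
∇φ · a = (-66)(-3) + (48)(2) + (0)(1) = 294

294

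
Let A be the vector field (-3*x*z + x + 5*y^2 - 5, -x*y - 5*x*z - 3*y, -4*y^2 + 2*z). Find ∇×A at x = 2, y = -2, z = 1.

(∇×A)₁ = ∂A₃/∂y − ∂A₂/∂z = 5*x - 8*y
(∇×A)₂ = ∂A₁/∂z − ∂A₃/∂x = -3*x
(∇×A)₃ = ∂A₂/∂x − ∂A₁/∂y = -11*y - 5*z
∇×A = (5*x - 8*y, -3*x, -11*y - 5*z)
At (2, -2, 1): (26, -6, 17).

(26, -6, 17)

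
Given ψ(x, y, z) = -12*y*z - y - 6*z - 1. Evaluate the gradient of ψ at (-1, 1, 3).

(0, -37, -18)

∂ψ/∂x = 0
∂ψ/∂y = -12*z - 1
∂ψ/∂z = -12*y - 6
∇ψ = (0, -12*z - 1, -12*y - 6)
At (-1, 1, 3): (0, -37, -18).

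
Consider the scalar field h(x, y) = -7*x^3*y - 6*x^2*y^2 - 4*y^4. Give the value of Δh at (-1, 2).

-168

∂²h/∂x² = -6*y*(7*x + 2*y)
∂²h/∂y² = -12*(x^2 + 4*y^2)
∇²h = -12*x^2 - 42*x*y - 60*y^2
At (-1, 2): -168.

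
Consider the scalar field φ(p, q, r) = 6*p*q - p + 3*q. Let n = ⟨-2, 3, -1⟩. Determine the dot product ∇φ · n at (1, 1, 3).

17

∂φ/∂p = 6*q - 1
∂φ/∂q = 6*p + 3
∂φ/∂r = 0
∇φ at (1, 1, 3) = (5, 9, 0)
∇φ · n = (5)(-2) + (9)(3) + (0)(-1) = 17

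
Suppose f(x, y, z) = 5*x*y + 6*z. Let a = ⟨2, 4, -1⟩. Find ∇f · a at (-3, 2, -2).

∂f/∂x = 5*y
∂f/∂y = 5*x
∂f/∂z = 6
∇f at (-3, 2, -2) = (10, -15, 6)
∇f · a = (10)(2) + (-15)(4) + (6)(-1) = -46

-46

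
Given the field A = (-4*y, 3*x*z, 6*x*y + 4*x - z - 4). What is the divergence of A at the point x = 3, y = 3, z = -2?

-1

∂A₁/∂x = 0
∂A₂/∂y = 0
∂A₃/∂z = -1
∇·A = -1
At (3, 3, -2): -1.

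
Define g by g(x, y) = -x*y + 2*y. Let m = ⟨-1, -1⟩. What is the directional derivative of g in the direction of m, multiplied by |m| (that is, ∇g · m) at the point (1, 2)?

∂g/∂x = -y
∂g/∂y = -x + 2
∇g at (1, 2) = (-2, 1)
∇g · m = (-2)(-1) + (1)(-1) = 1

1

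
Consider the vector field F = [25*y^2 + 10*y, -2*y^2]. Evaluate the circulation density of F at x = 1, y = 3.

-160

∂F₂/∂x = 0
∂F₁/∂y = 50*y + 10
Scalar curl = -50*y - 10
At (1, 3): -160.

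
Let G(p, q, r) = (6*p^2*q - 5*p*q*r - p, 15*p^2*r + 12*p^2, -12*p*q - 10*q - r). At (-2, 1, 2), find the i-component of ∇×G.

(∇×G)_1 = ∂G₃/∂q − ∂G₂/∂r
= -12*p - 10 − (15*p^2)
= -15*p^2 - 12*p - 10
At (-2, 1, 2): -46.

-46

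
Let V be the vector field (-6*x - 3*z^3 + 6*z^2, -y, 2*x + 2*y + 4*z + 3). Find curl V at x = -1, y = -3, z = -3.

(2, -119, 0)

(∇×V)₁ = ∂V₃/∂y − ∂V₂/∂z = 2
(∇×V)₂ = ∂V₁/∂z − ∂V₃/∂x = -9*z^2 + 12*z - 2
(∇×V)₃ = ∂V₂/∂x − ∂V₁/∂y = 0
∇×V = (2, -9*z^2 + 12*z - 2, 0)
At (-1, -3, -3): (2, -119, 0).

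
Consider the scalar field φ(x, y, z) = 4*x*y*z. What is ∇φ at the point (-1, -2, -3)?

∂φ/∂x = 4*y*z
∂φ/∂y = 4*x*z
∂φ/∂z = 4*x*y
∇φ = (4*y*z, 4*x*z, 4*x*y)
At (-1, -2, -3): (24, 12, 8).

(24, 12, 8)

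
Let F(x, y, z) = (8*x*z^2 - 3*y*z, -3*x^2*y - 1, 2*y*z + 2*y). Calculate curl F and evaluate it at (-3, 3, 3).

(8, -153, 63)

(∇×F)₁ = ∂F₃/∂y − ∂F₂/∂z = 2*z + 2
(∇×F)₂ = ∂F₁/∂z − ∂F₃/∂x = 16*x*z - 3*y
(∇×F)₃ = ∂F₂/∂x − ∂F₁/∂y = -6*x*y + 3*z
∇×F = (2*z + 2, 16*x*z - 3*y, -6*x*y + 3*z)
At (-3, 3, 3): (8, -153, 63).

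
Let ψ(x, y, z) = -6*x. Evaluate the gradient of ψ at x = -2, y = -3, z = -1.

(-6, 0, 0)

∂ψ/∂x = -6
∂ψ/∂y = 0
∂ψ/∂z = 0
∇ψ = (-6, 0, 0)
At (-2, -3, -1): (-6, 0, 0).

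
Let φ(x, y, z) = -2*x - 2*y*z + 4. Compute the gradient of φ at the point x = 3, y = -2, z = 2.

(-2, -4, 4)

∂φ/∂x = -2
∂φ/∂y = -2*z
∂φ/∂z = -2*y
∇φ = (-2, -2*z, -2*y)
At (3, -2, 2): (-2, -4, 4).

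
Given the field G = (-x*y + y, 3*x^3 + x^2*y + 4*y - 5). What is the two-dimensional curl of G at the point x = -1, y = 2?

∂G₂/∂x = 9*x^2 + 2*x*y
∂G₁/∂y = -x + 1
Scalar curl = 9*x^2 + 2*x*y + x - 1
At (-1, 2): 3.

3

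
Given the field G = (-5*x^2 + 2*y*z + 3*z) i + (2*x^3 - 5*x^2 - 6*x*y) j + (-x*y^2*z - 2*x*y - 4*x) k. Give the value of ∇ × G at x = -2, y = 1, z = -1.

(0, 10, 40)

(∇×G)₁ = ∂G₃/∂y − ∂G₂/∂z = -2*x*y*z - 2*x
(∇×G)₂ = ∂G₁/∂z − ∂G₃/∂x = y^2*z + 4*y + 7
(∇×G)₃ = ∂G₂/∂x − ∂G₁/∂y = 6*x^2 - 10*x - 6*y - 2*z
∇×G = (-2*x*y*z - 2*x, y^2*z + 4*y + 7, 6*x^2 - 10*x - 6*y - 2*z)
At (-2, 1, -1): (0, 10, 40).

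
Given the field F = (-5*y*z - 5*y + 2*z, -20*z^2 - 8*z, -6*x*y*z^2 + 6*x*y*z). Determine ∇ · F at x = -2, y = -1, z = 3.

∂F₁/∂x = 0
∂F₂/∂y = 0
∂F₃/∂z = -12*x*y*z + 6*x*y
∇·F = -12*x*y*z + 6*x*y
At (-2, -1, 3): -60.

-60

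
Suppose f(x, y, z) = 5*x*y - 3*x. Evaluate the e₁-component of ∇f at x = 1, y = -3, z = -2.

(∇f)_1 = ∂f/∂x = 5*y - 3
At (1, -3, -2): -18.

-18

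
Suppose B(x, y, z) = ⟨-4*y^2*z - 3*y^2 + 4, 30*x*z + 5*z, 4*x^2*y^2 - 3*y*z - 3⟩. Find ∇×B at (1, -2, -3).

(∇×B)₁ = ∂B₃/∂y − ∂B₂/∂z = 8*x^2*y - 30*x - 3*z - 5
(∇×B)₂ = ∂B₁/∂z − ∂B₃/∂x = -8*x*y^2 - 4*y^2
(∇×B)₃ = ∂B₂/∂x − ∂B₁/∂y = 8*y*z + 6*y + 30*z
∇×B = (8*x^2*y - 30*x - 3*z - 5, -8*x*y^2 - 4*y^2, 8*y*z + 6*y + 30*z)
At (1, -2, -3): (-42, -48, -54).

(-42, -48, -54)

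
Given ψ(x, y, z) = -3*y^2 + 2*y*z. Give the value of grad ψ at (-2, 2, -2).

∂ψ/∂x = 0
∂ψ/∂y = -6*y + 2*z
∂ψ/∂z = 2*y
∇ψ = (0, -6*y + 2*z, 2*y)
At (-2, 2, -2): (0, -16, 4).

(0, -16, 4)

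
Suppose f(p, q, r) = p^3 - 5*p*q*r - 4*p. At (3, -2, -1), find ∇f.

(13, 15, 30)

∂f/∂p = 3*p^2 - 5*q*r - 4
∂f/∂q = -5*p*r
∂f/∂r = -5*p*q
∇f = (3*p^2 - 5*q*r - 4, -5*p*r, -5*p*q)
At (3, -2, -1): (13, 15, 30).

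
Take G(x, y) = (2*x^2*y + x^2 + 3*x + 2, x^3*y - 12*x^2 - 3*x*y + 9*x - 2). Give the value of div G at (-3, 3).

∂G₁/∂x = 4*x*y + 2*x + 3
∂G₂/∂y = x^3 - 3*x
∇·G = x^3 + 4*x*y - x + 3
At (-3, 3): -57.

-57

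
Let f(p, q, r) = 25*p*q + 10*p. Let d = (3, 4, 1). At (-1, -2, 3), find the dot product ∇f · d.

-220

∂f/∂p = 25*q + 10
∂f/∂q = 25*p
∂f/∂r = 0
∇f at (-1, -2, 3) = (-40, -25, 0)
∇f · d = (-40)(3) + (-25)(4) + (0)(1) = -220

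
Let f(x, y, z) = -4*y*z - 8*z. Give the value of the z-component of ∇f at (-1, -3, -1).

4

(∇f)_3 = ∂f/∂z = -4*y - 8
At (-1, -3, -1): 4.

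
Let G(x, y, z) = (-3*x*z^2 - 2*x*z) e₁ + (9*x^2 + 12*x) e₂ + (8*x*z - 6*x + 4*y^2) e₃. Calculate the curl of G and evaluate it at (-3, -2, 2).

(∇×G)₁ = ∂G₃/∂y − ∂G₂/∂z = 8*y
(∇×G)₂ = ∂G₁/∂z − ∂G₃/∂x = -6*x*z - 2*x - 8*z + 6
(∇×G)₃ = ∂G₂/∂x − ∂G₁/∂y = 18*x + 12
∇×G = (8*y, -6*x*z - 2*x - 8*z + 6, 18*x + 12)
At (-3, -2, 2): (-16, 32, -42).

(-16, 32, -42)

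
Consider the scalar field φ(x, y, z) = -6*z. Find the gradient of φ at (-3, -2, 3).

∂φ/∂x = 0
∂φ/∂y = 0
∂φ/∂z = -6
∇φ = (0, 0, -6)
At (-3, -2, 3): (0, 0, -6).

(0, 0, -6)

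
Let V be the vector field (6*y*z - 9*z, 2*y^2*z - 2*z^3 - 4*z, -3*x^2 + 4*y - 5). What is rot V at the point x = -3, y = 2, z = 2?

(24, -15, -12)

(∇×V)₁ = ∂V₃/∂y − ∂V₂/∂z = -2*y^2 + 6*z^2 + 8
(∇×V)₂ = ∂V₁/∂z − ∂V₃/∂x = 6*x + 6*y - 9
(∇×V)₃ = ∂V₂/∂x − ∂V₁/∂y = -6*z
∇×V = (-2*y^2 + 6*z^2 + 8, 6*x + 6*y - 9, -6*z)
At (-3, 2, 2): (24, -15, -12).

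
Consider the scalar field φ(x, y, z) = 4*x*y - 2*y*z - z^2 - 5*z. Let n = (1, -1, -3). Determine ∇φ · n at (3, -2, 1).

∂φ/∂x = 4*y
∂φ/∂y = 4*x - 2*z
∂φ/∂z = -2*y - 2*z - 5
∇φ at (3, -2, 1) = (-8, 10, -3)
∇φ · n = (-8)(1) + (10)(-1) + (-3)(-3) = -9

-9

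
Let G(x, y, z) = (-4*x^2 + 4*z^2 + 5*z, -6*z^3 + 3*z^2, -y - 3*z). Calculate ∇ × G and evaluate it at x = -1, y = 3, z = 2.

(59, 21, 0)

(∇×G)₁ = ∂G₃/∂y − ∂G₂/∂z = 18*z^2 - 6*z - 1
(∇×G)₂ = ∂G₁/∂z − ∂G₃/∂x = 8*z + 5
(∇×G)₃ = ∂G₂/∂x − ∂G₁/∂y = 0
∇×G = (18*z^2 - 6*z - 1, 8*z + 5, 0)
At (-1, 3, 2): (59, 21, 0).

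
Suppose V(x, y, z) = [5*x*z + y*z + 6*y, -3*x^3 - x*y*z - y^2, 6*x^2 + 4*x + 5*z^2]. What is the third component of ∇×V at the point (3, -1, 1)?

(∇×V)_3 = ∂V₂/∂x − ∂V₁/∂y
= -9*x^2 - y*z − (z + 6)
= -9*x^2 - y*z - z - 6
At (3, -1, 1): -87.

-87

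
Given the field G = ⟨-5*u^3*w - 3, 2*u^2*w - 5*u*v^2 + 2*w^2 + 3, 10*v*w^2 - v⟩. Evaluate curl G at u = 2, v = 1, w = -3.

(93, -40, -29)

(∇×G)₁ = ∂G₃/∂v − ∂G₂/∂w = -2*u^2 + 10*w^2 - 4*w - 1
(∇×G)₂ = ∂G₁/∂w − ∂G₃/∂u = -5*u^3
(∇×G)₃ = ∂G₂/∂u − ∂G₁/∂v = 4*u*w - 5*v^2
∇×G = (-2*u^2 + 10*w^2 - 4*w - 1, -5*u^3, 4*u*w - 5*v^2)
At (2, 1, -3): (93, -40, -29).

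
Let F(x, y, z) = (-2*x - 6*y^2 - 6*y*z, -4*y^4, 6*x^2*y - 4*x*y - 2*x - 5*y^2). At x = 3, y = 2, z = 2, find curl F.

(22, -74, 36)

(∇×F)₁ = ∂F₃/∂y − ∂F₂/∂z = 6*x^2 - 4*x - 10*y
(∇×F)₂ = ∂F₁/∂z − ∂F₃/∂x = -12*x*y - 2*y + 2
(∇×F)₃ = ∂F₂/∂x − ∂F₁/∂y = 12*y + 6*z
∇×F = (6*x^2 - 4*x - 10*y, -12*x*y - 2*y + 2, 12*y + 6*z)
At (3, 2, 2): (22, -74, 36).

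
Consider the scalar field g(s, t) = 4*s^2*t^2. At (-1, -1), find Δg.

∂²g/∂s² = 8*t^2
∂²g/∂t² = 8*s^2
∇²g = 8*s^2 + 8*t^2
At (-1, -1): 16.

16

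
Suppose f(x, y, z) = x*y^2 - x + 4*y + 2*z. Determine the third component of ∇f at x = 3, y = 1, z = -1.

(∇f)_3 = ∂f/∂z = 2
At (3, 1, -1): 2.

2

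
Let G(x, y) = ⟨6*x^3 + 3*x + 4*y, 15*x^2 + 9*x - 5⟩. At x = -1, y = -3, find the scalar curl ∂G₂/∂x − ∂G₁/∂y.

∂G₂/∂x = 30*x + 9
∂G₁/∂y = 4
Scalar curl = 30*x + 5
At (-1, -3): -25.

-25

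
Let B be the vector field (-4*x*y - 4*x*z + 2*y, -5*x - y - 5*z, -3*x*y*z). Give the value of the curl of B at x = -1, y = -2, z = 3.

(14, -14, -11)

(∇×B)₁ = ∂B₃/∂y − ∂B₂/∂z = -3*x*z + 5
(∇×B)₂ = ∂B₁/∂z − ∂B₃/∂x = -4*x + 3*y*z
(∇×B)₃ = ∂B₂/∂x − ∂B₁/∂y = 4*x - 7
∇×B = (-3*x*z + 5, -4*x + 3*y*z, 4*x - 7)
At (-1, -2, 3): (14, -14, -11).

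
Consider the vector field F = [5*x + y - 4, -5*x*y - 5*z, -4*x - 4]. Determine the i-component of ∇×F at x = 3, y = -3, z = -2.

5

(∇×F)_1 = ∂F₃/∂y − ∂F₂/∂z
= 0 − (-5)
= 5
At (3, -3, -2): 5.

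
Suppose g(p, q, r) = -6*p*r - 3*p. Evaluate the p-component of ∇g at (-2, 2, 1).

(∇g)_1 = ∂g/∂p = -6*r - 3
At (-2, 2, 1): -9.

-9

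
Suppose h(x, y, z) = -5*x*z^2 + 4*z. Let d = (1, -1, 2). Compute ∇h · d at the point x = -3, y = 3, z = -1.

∂h/∂x = -5*z^2
∂h/∂y = 0
∂h/∂z = -10*x*z + 4
∇h at (-3, 3, -1) = (-5, 0, -26)
∇h · d = (-5)(1) + (0)(-1) + (-26)(2) = -57

-57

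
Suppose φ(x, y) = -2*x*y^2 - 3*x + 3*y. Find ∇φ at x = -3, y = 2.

(-11, 27)

∂φ/∂x = -2*y^2 - 3
∂φ/∂y = -4*x*y + 3
∇φ = (-2*y^2 - 3, -4*x*y + 3)
At (-3, 2): (-11, 27).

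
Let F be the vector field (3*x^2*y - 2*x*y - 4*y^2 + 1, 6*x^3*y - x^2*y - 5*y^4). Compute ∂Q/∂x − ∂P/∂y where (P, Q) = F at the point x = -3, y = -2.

∂F₂/∂x = 18*x^2*y - 2*x*y
∂F₁/∂y = 3*x^2 - 2*x - 8*y
Scalar curl = 18*x^2*y - 3*x^2 - 2*x*y + 2*x + 8*y
At (-3, -2): -385.

-385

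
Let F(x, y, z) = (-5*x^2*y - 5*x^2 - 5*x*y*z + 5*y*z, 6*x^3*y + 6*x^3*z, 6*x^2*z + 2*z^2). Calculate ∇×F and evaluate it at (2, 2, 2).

(∇×F)₁ = ∂F₃/∂y − ∂F₂/∂z = -6*x^3
(∇×F)₂ = ∂F₁/∂z − ∂F₃/∂x = -5*x*y - 12*x*z + 5*y
(∇×F)₃ = ∂F₂/∂x − ∂F₁/∂y = 18*x^2*y + 18*x^2*z + 5*x^2 + 5*x*z - 5*z
∇×F = (-6*x^3, -5*x*y - 12*x*z + 5*y, 18*x^2*y + 18*x^2*z + 5*x^2 + 5*x*z - 5*z)
At (2, 2, 2): (-48, -58, 318).

(-48, -58, 318)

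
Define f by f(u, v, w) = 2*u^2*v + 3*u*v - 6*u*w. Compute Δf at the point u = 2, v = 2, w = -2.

∂²f/∂u² = 4*v
∂²f/∂v² = 0
∂²f/∂w² = 0
∇²f = 4*v
At (2, 2, -2): 8.

8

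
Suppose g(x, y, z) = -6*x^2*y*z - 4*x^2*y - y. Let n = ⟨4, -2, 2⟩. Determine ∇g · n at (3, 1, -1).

∂g/∂x = -12*x*y*z - 8*x*y
∂g/∂y = -6*x^2*z - 4*x^2 - 1
∂g/∂z = -6*x^2*y
∇g at (3, 1, -1) = (12, 17, -54)
∇g · n = (12)(4) + (17)(-2) + (-54)(2) = -94

-94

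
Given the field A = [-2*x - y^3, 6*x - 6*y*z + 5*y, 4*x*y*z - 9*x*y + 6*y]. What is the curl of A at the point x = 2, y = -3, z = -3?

(-54, -63, 33)

(∇×A)₁ = ∂A₃/∂y − ∂A₂/∂z = 4*x*z - 9*x + 6*y + 6
(∇×A)₂ = ∂A₁/∂z − ∂A₃/∂x = -4*y*z + 9*y
(∇×A)₃ = ∂A₂/∂x − ∂A₁/∂y = 3*y^2 + 6
∇×A = (4*x*z - 9*x + 6*y + 6, -4*y*z + 9*y, 3*y^2 + 6)
At (2, -3, -3): (-54, -63, 33).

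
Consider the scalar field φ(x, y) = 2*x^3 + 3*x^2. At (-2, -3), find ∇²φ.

∂²φ/∂x² = 6*(2*x + 1)
∂²φ/∂y² = 0
∇²φ = 12*x + 6
At (-2, -3): -18.

-18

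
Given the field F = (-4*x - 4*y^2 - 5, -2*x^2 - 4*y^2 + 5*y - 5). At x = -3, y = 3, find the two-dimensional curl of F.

∂F₂/∂x = -4*x
∂F₁/∂y = -8*y
Scalar curl = -4*x + 8*y
At (-3, 3): 36.

36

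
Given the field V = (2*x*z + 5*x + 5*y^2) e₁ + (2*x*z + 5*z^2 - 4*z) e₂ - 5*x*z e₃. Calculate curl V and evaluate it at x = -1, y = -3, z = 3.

(∇×V)₁ = ∂V₃/∂y − ∂V₂/∂z = -2*x - 10*z + 4
(∇×V)₂ = ∂V₁/∂z − ∂V₃/∂x = 2*x + 5*z
(∇×V)₃ = ∂V₂/∂x − ∂V₁/∂y = -10*y + 2*z
∇×V = (-2*x - 10*z + 4, 2*x + 5*z, -10*y + 2*z)
At (-1, -3, 3): (-24, 13, 36).

(-24, 13, 36)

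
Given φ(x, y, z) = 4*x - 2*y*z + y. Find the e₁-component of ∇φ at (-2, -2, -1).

(∇φ)_1 = ∂φ/∂x = 4
At (-2, -2, -1): 4.

4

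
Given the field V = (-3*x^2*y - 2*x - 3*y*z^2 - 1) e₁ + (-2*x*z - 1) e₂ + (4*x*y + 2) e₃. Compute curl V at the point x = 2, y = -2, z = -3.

(∇×V)₁ = ∂V₃/∂y − ∂V₂/∂z = 6*x
(∇×V)₂ = ∂V₁/∂z − ∂V₃/∂x = -6*y*z - 4*y
(∇×V)₃ = ∂V₂/∂x − ∂V₁/∂y = 3*x^2 + 3*z^2 - 2*z
∇×V = (6*x, -6*y*z - 4*y, 3*x^2 + 3*z^2 - 2*z)
At (2, -2, -3): (12, -28, 45).

(12, -28, 45)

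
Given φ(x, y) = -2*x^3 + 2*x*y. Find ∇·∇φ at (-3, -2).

∂²φ/∂x² = -12*x
∂²φ/∂y² = 0
∇²φ = -12*x
At (-3, -2): 36.

36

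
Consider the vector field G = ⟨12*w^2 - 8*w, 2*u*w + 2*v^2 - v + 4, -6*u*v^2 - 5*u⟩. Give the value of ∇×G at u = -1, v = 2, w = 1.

(26, 45, 2)

(∇×G)₁ = ∂G₃/∂v − ∂G₂/∂w = -12*u*v - 2*u
(∇×G)₂ = ∂G₁/∂w − ∂G₃/∂u = 6*v^2 + 24*w - 3
(∇×G)₃ = ∂G₂/∂u − ∂G₁/∂v = 2*w
∇×G = (-12*u*v - 2*u, 6*v^2 + 24*w - 3, 2*w)
At (-1, 2, 1): (26, 45, 2).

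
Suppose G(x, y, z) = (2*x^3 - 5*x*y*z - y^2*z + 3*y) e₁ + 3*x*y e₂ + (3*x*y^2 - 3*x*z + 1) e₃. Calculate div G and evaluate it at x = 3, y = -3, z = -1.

39

∂G₁/∂x = 6*x^2 - 5*y*z
∂G₂/∂y = 3*x
∂G₃/∂z = -3*x
∇·G = 6*x^2 - 5*y*z
At (3, -3, -1): 39.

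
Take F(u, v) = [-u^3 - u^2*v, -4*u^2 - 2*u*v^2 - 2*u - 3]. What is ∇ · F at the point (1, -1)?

3

∂F₁/∂u = -3*u^2 - 2*u*v
∂F₂/∂v = -4*u*v
∇·F = -3*u^2 - 6*u*v
At (1, -1): 3.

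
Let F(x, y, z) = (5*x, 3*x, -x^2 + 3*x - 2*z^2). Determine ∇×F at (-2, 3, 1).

(∇×F)₁ = ∂F₃/∂y − ∂F₂/∂z = 0
(∇×F)₂ = ∂F₁/∂z − ∂F₃/∂x = 2*x - 3
(∇×F)₃ = ∂F₂/∂x − ∂F₁/∂y = 3
∇×F = (0, 2*x - 3, 3)
At (-2, 3, 1): (0, -7, 3).

(0, -7, 3)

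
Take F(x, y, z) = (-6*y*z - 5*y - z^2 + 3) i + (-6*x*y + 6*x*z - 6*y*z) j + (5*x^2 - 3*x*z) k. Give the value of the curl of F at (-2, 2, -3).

(24, 5, -43)

(∇×F)₁ = ∂F₃/∂y − ∂F₂/∂z = -6*x + 6*y
(∇×F)₂ = ∂F₁/∂z − ∂F₃/∂x = -10*x - 6*y + z
(∇×F)₃ = ∂F₂/∂x − ∂F₁/∂y = -6*y + 12*z + 5
∇×F = (-6*x + 6*y, -10*x - 6*y + z, -6*y + 12*z + 5)
At (-2, 2, -3): (24, 5, -43).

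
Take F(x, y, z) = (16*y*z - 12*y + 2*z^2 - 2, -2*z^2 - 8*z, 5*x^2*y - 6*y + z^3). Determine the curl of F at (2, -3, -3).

(10, 0, 60)

(∇×F)₁ = ∂F₃/∂y − ∂F₂/∂z = 5*x^2 + 4*z + 2
(∇×F)₂ = ∂F₁/∂z − ∂F₃/∂x = -10*x*y + 16*y + 4*z
(∇×F)₃ = ∂F₂/∂x − ∂F₁/∂y = -16*z + 12
∇×F = (5*x^2 + 4*z + 2, -10*x*y + 16*y + 4*z, -16*z + 12)
At (2, -3, -3): (10, 0, 60).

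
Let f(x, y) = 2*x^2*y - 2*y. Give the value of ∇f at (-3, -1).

(12, 16)

∂f/∂x = 4*x*y
∂f/∂y = 2*x^2 - 2
∇f = (4*x*y, 2*x^2 - 2)
At (-3, -1): (12, 16).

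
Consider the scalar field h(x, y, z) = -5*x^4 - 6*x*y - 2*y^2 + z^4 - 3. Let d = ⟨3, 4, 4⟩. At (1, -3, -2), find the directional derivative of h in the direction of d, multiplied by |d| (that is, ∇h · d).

∂h/∂x = -20*x^3 - 6*y
∂h/∂y = -6*x - 4*y
∂h/∂z = 4*z^3
∇h at (1, -3, -2) = (-2, 6, -32)
∇h · d = (-2)(3) + (6)(4) + (-32)(4) = -110

-110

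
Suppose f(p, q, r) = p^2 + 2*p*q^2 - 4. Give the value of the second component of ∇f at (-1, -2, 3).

(∇f)_2 = ∂f/∂q = 4*p*q
At (-1, -2, 3): 8.

8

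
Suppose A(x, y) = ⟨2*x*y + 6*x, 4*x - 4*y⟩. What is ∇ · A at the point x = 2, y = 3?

∂A₁/∂x = 2*y + 6
∂A₂/∂y = -4
∇·A = 2*y + 2
At (2, 3): 8.

8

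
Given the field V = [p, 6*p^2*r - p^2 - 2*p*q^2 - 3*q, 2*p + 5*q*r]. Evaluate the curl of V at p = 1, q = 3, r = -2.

(-16, -2, -44)

(∇×V)₁ = ∂V₃/∂q − ∂V₂/∂r = -6*p^2 + 5*r
(∇×V)₂ = ∂V₁/∂r − ∂V₃/∂p = -2
(∇×V)₃ = ∂V₂/∂p − ∂V₁/∂q = 12*p*r - 2*p - 2*q^2
∇×V = (-6*p^2 + 5*r, -2, 12*p*r - 2*p - 2*q^2)
At (1, 3, -2): (-16, -2, -44).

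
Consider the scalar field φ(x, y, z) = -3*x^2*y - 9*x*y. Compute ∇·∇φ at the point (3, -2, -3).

12

∂²φ/∂x² = -6*y
∂²φ/∂y² = 0
∂²φ/∂z² = 0
∇²φ = -6*y
At (3, -2, -3): 12.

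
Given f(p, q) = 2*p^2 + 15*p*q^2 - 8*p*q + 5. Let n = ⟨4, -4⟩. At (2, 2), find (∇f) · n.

-208

∂f/∂p = 4*p + 15*q^2 - 8*q
∂f/∂q = 30*p*q - 8*p
∇f at (2, 2) = (52, 104)
∇f · n = (52)(4) + (104)(-4) = -208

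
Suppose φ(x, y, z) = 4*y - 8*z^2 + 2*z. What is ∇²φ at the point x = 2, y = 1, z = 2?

-16

∂²φ/∂x² = 0
∂²φ/∂y² = 0
∂²φ/∂z² = -16
∇²φ = -16
At (2, 1, 2): -16.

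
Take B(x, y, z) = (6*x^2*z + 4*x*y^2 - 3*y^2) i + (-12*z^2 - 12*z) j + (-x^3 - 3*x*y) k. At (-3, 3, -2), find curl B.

(∇×B)₁ = ∂B₃/∂y − ∂B₂/∂z = -3*x + 24*z + 12
(∇×B)₂ = ∂B₁/∂z − ∂B₃/∂x = 9*x^2 + 3*y
(∇×B)₃ = ∂B₂/∂x − ∂B₁/∂y = -8*x*y + 6*y
∇×B = (-3*x + 24*z + 12, 9*x^2 + 3*y, -8*x*y + 6*y)
At (-3, 3, -2): (-27, 90, 90).

(-27, 90, 90)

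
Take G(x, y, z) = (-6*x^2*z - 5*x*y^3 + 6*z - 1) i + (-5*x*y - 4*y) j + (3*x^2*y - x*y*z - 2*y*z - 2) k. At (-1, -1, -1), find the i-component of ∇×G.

(∇×G)_1 = ∂G₃/∂y − ∂G₂/∂z
= 3*x^2 - x*z - 2*z − (0)
= 3*x^2 - x*z - 2*z
At (-1, -1, -1): 4.

4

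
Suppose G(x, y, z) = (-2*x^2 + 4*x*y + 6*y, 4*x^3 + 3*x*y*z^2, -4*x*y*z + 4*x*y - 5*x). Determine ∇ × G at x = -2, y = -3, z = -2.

(48, 41, 14)

(∇×G)₁ = ∂G₃/∂y − ∂G₂/∂z = -6*x*y*z - 4*x*z + 4*x
(∇×G)₂ = ∂G₁/∂z − ∂G₃/∂x = 4*y*z - 4*y + 5
(∇×G)₃ = ∂G₂/∂x − ∂G₁/∂y = 12*x^2 - 4*x + 3*y*z^2 - 6
∇×G = (-6*x*y*z - 4*x*z + 4*x, 4*y*z - 4*y + 5, 12*x^2 - 4*x + 3*y*z^2 - 6)
At (-2, -3, -2): (48, 41, 14).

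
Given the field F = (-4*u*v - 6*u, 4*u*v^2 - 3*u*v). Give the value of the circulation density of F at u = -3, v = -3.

∂F₂/∂u = 4*v^2 - 3*v
∂F₁/∂v = -4*u
Scalar curl = 4*u + 4*v^2 - 3*v
At (-3, -3): 33.

33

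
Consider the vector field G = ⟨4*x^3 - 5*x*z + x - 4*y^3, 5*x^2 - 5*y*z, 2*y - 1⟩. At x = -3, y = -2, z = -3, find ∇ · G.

139

∂G₁/∂x = 12*x^2 - 5*z + 1
∂G₂/∂y = -5*z
∂G₃/∂z = 0
∇·G = 12*x^2 - 10*z + 1
At (-3, -2, -3): 139.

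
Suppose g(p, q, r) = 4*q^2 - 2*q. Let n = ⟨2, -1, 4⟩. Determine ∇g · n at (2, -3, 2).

26

∂g/∂p = 0
∂g/∂q = 8*q - 2
∂g/∂r = 0
∇g at (2, -3, 2) = (0, -26, 0)
∇g · n = (0)(2) + (-26)(-1) + (0)(4) = 26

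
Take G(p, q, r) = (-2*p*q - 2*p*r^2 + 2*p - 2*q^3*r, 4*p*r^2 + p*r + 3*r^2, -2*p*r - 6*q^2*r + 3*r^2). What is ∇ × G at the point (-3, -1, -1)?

(∇×G)₁ = ∂G₃/∂q − ∂G₂/∂r = -8*p*r - p - 12*q*r - 6*r
(∇×G)₂ = ∂G₁/∂r − ∂G₃/∂p = -4*p*r - 2*q^3 + 2*r
(∇×G)₃ = ∂G₂/∂p − ∂G₁/∂q = 2*p + 6*q^2*r + 4*r^2 + r
∇×G = (-8*p*r - p - 12*q*r - 6*r, -4*p*r - 2*q^3 + 2*r, 2*p + 6*q^2*r + 4*r^2 + r)
At (-3, -1, -1): (-27, -12, -9).

(-27, -12, -9)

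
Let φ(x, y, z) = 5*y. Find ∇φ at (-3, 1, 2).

(0, 5, 0)

∂φ/∂x = 0
∂φ/∂y = 5
∂φ/∂z = 0
∇φ = (0, 5, 0)
At (-3, 1, 2): (0, 5, 0).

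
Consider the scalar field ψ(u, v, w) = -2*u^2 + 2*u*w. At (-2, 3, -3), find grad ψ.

∂ψ/∂u = -4*u + 2*w
∂ψ/∂v = 0
∂ψ/∂w = 2*u
∇ψ = (-4*u + 2*w, 0, 2*u)
At (-2, 3, -3): (2, 0, -4).

(2, 0, -4)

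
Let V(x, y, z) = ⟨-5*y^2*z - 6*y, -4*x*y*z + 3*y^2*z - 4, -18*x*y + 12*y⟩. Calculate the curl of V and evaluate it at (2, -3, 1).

(∇×V)₁ = ∂V₃/∂y − ∂V₂/∂z = 4*x*y - 18*x - 3*y^2 + 12
(∇×V)₂ = ∂V₁/∂z − ∂V₃/∂x = -5*y^2 + 18*y
(∇×V)₃ = ∂V₂/∂x − ∂V₁/∂y = 6*y*z + 6
∇×V = (4*x*y - 18*x - 3*y^2 + 12, -5*y^2 + 18*y, 6*y*z + 6)
At (2, -3, 1): (-75, -99, -12).

(-75, -99, -12)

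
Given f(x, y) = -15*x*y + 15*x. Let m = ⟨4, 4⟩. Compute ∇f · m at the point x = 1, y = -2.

120

∂f/∂x = -15*y + 15
∂f/∂y = -15*x
∇f at (1, -2) = (45, -15)
∇f · m = (45)(4) + (-15)(4) = 120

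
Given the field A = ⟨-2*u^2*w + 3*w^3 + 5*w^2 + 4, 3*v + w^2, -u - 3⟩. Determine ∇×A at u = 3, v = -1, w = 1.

(-2, 2, 0)

(∇×A)₁ = ∂A₃/∂v − ∂A₂/∂w = -2*w
(∇×A)₂ = ∂A₁/∂w − ∂A₃/∂u = -2*u^2 + 9*w^2 + 10*w + 1
(∇×A)₃ = ∂A₂/∂u − ∂A₁/∂v = 0
∇×A = (-2*w, -2*u^2 + 9*w^2 + 10*w + 1, 0)
At (3, -1, 1): (-2, 2, 0).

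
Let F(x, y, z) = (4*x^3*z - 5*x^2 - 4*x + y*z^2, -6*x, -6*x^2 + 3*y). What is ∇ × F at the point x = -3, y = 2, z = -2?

(∇×F)₁ = ∂F₃/∂y − ∂F₂/∂z = 3
(∇×F)₂ = ∂F₁/∂z − ∂F₃/∂x = 4*x^3 + 12*x + 2*y*z
(∇×F)₃ = ∂F₂/∂x − ∂F₁/∂y = -z^2 - 6
∇×F = (3, 4*x^3 + 12*x + 2*y*z, -z^2 - 6)
At (-3, 2, -2): (3, -152, -10).

(3, -152, -10)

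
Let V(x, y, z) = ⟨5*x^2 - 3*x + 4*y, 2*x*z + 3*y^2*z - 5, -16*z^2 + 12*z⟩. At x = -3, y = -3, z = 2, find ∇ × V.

(∇×V)₁ = ∂V₃/∂y − ∂V₂/∂z = -2*x - 3*y^2
(∇×V)₂ = ∂V₁/∂z − ∂V₃/∂x = 0
(∇×V)₃ = ∂V₂/∂x − ∂V₁/∂y = 2*z - 4
∇×V = (-2*x - 3*y^2, 0, 2*z - 4)
At (-3, -3, 2): (-21, 0, 0).

(-21, 0, 0)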